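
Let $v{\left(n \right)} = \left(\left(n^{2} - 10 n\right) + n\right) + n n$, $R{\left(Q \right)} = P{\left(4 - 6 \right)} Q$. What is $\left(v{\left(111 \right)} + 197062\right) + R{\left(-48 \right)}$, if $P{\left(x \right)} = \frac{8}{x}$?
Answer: $220897$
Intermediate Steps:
$R{\left(Q \right)} = - 4 Q$ ($R{\left(Q \right)} = \frac{8}{4 - 6} Q = \frac{8}{-2} Q = 8 \left(- \frac{1}{2}\right) Q = - 4 Q$)
$v{\left(n \right)} = - 9 n + 2 n^{2}$ ($v{\left(n \right)} = \left(n^{2} - 9 n\right) + n^{2} = - 9 n + 2 n^{2}$)
$\left(v{\left(111 \right)} + 197062\right) + R{\left(-48 \right)} = \left(111 \left(-9 + 2 \cdot 111\right) + 197062\right) - -192 = \left(111 \left(-9 + 222\right) + 197062\right) + 192 = \left(111 \cdot 213 + 197062\right) + 192 = \left(23643 + 197062\right) + 192 = 220705 + 192 = 220897$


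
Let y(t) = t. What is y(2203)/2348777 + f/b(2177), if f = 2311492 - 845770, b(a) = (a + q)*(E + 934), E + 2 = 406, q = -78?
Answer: 574806860630/1099408491829 ≈ 0.52283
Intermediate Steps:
E = 404 (E = -2 + 406 = 404)
b(a) = -104364 + 1338*a (b(a) = (a - 78)*(404 + 934) = (-78 + a)*1338 = -104364 + 1338*a)
f = 1465722
y(2203)/2348777 + f/b(2177) = 2203/2348777 + 1465722/(-104364 + 1338*2177) = 2203*(1/2348777) + 1465722/(-104364 + 2912826) = 2203/2348777 + 1465722/2808462 = 2203/2348777 + 1465722*(1/2808462) = 2203/2348777 + 244287/468077 = 574806860630/1099408491829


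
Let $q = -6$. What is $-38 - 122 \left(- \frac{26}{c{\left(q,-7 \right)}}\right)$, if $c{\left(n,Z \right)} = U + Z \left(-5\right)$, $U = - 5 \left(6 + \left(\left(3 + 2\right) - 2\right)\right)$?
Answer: $- \frac{1776}{5} \approx -355.2$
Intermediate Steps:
$U = -45$ ($U = - 5 \left(6 + \left(5 - 2\right)\right) = - 5 \left(6 + 3\right) = \left(-5\right) 9 = -45$)
$c{\left(n,Z \right)} = -45 - 5 Z$ ($c{\left(n,Z \right)} = -45 + Z \left(-5\right) = -45 - 5 Z$)
$-38 - 122 \left(- \frac{26}{c{\left(q,-7 \right)}}\right) = -38 - 122 \left(- \frac{26}{-45 - -35}\right) = -38 - 122 \left(- \frac{26}{-45 + 35}\right) = -38 - 122 \left(- \frac{26}{-10}\right) = -38 - 122 \left(\left(-26\right) \left(- \frac{1}{10}\right)\right) = -38 - \frac{1586}{5} = - \frac{1776}{5}$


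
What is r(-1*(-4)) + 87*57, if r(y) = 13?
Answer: 4972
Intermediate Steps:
r(-1*(-4)) + 87*57 = 13 + 87*57 = 13 + 4959 = 4972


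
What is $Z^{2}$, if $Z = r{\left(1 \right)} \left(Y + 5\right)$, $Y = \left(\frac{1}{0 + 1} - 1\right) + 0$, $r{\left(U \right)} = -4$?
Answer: $400$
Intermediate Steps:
$Y = 0$ ($Y = \left(1^{-1} - 1\right) + 0 = \left(1 - 1\right) + 0 = 0 + 0 = 0$)
$Z = -20$ ($Z = - 4 \left(0 + 5\right) = \left(-4\right) 5 = -20$)
$Z^{2} = \left(-20\right)^{2} = 400$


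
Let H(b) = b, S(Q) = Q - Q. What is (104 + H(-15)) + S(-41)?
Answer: 89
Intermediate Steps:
S(Q) = 0
(104 + H(-15)) + S(-41) = (104 - 15) + 0 = 89 + 0 = 89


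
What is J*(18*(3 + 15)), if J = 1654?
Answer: 535896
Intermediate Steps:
J*(18*(3 + 15)) = 1654*(18*(3 + 15)) = 1654*(18*18) = 1654*324 = 535896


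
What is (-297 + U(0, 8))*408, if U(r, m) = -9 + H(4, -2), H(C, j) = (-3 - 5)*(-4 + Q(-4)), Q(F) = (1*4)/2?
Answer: -118320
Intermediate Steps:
Q(F) = 2 (Q(F) = 4*(½) = 2)
H(C, j) = 16 (H(C, j) = (-3 - 5)*(-4 + 2) = -8*(-2) = 16)
U(r, m) = 7 (U(r, m) = -9 + 16 = 7)
(-297 + U(0, 8))*408 = (-297 + 7)*408 = -290*408 = -118320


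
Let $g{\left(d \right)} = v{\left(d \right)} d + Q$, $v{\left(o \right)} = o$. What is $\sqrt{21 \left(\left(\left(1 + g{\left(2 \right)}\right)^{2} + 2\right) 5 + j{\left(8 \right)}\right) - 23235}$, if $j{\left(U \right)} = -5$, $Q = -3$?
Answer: $i \sqrt{22710} \approx 150.7 i$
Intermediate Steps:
$g{\left(d \right)} = -3 + d^{2}$ ($g{\left(d \right)} = d d - 3 = d^{2} - 3 = -3 + d^{2}$)
$\sqrt{21 \left(\left(\left(1 + g{\left(2 \right)}\right)^{2} + 2\right) 5 + j{\left(8 \right)}\right) - 23235} = \sqrt{21 \left(\left(\left(1 - \left(3 - 2^{2}\right)\right)^{2} + 2\right) 5 - 5\right) - 23235} = \sqrt{21 \left(\left(\left(1 + \left(-3 + 4\right)\right)^{2} + 2\right) 5 - 5\right) - 23235} = \sqrt{21 \left(\left(\left(1 + 1\right)^{2} + 2\right) 5 - 5\right) - 23235} = \sqrt{21 \left(\left(2^{2} + 2\right) 5 - 5\right) - 23235} = \sqrt{21 \left(\left(4 + 2\right) 5 - 5\right) - 23235} = \sqrt{21 \left(6 \cdot 5 - 5\right) - 23235} = \sqrt{21 \left(30 - 5\right) - 23235} = \sqrt{21 \cdot 25 - 23235} = \sqrt{525 - 23235} = \sqrt{-22710} = i \sqrt{22710}$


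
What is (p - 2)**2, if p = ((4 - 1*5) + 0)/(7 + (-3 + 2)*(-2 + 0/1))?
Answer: 361/81 ≈ 4.4568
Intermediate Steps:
p = -1/9 (p = ((4 - 5) + 0)/(7 - (-2 + 0*1)) = (-1 + 0)/(7 - (-2 + 0)) = -1/(7 - 1*(-2)) = -1/(7 + 2) = -1/9 ≈ -0.11111)
(p - 2)**2 = (-1/9 - 2)**2 = (-19/9)**2 = 361/81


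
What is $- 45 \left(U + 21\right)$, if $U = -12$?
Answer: $-405$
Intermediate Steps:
$- 45 \left(U + 21\right) = - 45 \left(-12 + 21\right) = \left(-45\right) 9 = -405$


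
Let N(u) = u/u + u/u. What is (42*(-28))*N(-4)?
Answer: -2352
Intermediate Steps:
N(u) = 2 (N(u) = 1 + 1 = 2)
(42*(-28))*N(-4) = (42*(-28))*2 = -1176*2 = -2352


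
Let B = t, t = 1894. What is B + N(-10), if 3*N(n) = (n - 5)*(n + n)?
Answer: 1994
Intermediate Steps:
N(n) = 2*n*(-5 + n)/3 (N(n) = ((n - 5)*(n + n))/3 = ((-5 + n)*(2*n))/3 = (2*n*(-5 + n))/3 = 2*n*(-5 + n)/3)
B = 1894
B + N(-10) = 1894 + (2/3)*(-10)*(-5 - 10) = 1894 + (2/3)*(-10)*(-15) = 1894 + 100 = 1994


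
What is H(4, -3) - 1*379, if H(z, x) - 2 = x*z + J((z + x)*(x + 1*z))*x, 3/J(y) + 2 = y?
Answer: -380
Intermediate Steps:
J(y) = 3/(-2 + y)
H(z, x) = 2 + x*z + 3*x/(-2 + (x + z)²) (H(z, x) = 2 + (x*z + (3/(-2 + (z + x)*(x + 1*z)))*x) = 2 + (x*z + (3/(-2 + (x + z)*(x + z)))*x) = 2 + (x*z + (3/(-2 + (x + z)²))*x) = 2 + (x*z + 3*x/(-2 + (x + z)²)) = 2 + x*z + 3*x/(-2 + (x + z)²))
H(4, -3) - 1*379 = (3*(-3) + (2 - 3*4)*(-2 + (-3)² + 4² + 2*(-3)*4))/(-2 + (-3)² + 4² + 2*(-3)*4) - 1*379 = (-9 + (2 - 12)*(-2 + 9 + 16 - 24))/(-2 + 9 + 16 - 24) - 379 = (-9 - 10*(-1))/(-1) - 379 = -(-9 + 10) - 379 = -1*1 - 379 = -1 - 379 = -380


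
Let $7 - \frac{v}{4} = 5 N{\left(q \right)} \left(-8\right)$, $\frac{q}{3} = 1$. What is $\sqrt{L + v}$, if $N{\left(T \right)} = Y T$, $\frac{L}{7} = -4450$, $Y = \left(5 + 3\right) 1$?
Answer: $i \sqrt{27282} \approx 165.17 i$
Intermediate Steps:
$q = 3$ ($q = 3 \cdot 1 = 3$)
$Y = 8$ ($Y = 8 \cdot 1 = 8$)
$L = -31150$ ($L = 7 \left(-4450\right) = -31150$)
$N{\left(T \right)} = 8 T$
$v = 3868$ ($v = 28 - 4 \cdot 5 \cdot 8 \cdot 3 \left(-8\right) = 28 - 4 \cdot 5 \cdot 24 \left(-8\right) = 28 - 4 \cdot 120 \left(-8\right) = 28 - -3840 = 28 + 3840 = 3868$)
$\sqrt{L + v} = \sqrt{-31150 + 3868} = \sqrt{-27282} = i \sqrt{27282}$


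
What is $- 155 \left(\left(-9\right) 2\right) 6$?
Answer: $16740$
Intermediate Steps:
$- 155 \left(\left(-9\right) 2\right) 6 = \left(-155\right) \left(-18\right) 6 = 2790 \cdot 6 = 16740$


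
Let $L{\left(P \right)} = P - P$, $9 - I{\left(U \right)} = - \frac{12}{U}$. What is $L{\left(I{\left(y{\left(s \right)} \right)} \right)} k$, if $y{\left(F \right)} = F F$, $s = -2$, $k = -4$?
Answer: $0$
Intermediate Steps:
$y{\left(F \right)} = F^{2}$
$I{\left(U \right)} = 9 + \frac{12}{U}$ ($I{\left(U \right)} = 9 - - \frac{12}{U} = 9 + \frac{12}{U}$)
$L{\left(P \right)} = 0$
$L{\left(I{\left(y{\left(s \right)} \right)} \right)} k = 0 \left(-4\right) = 0$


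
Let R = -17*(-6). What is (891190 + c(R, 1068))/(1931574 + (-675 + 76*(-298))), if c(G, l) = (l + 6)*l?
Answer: 2038222/1908251 ≈ 1.0681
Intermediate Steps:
R = 102
c(G, l) = l*(6 + l) (c(G, l) = (6 + l)*l = l*(6 + l))
(891190 + c(R, 1068))/(1931574 + (-675 + 76*(-298))) = (891190 + 1068*(6 + 1068))/(1931574 + (-675 + 76*(-298))) = (891190 + 1068*1074)/(1931574 + (-675 - 22648)) = (891190 + 1147032)/(1931574 - 23323) = 2038222/1908251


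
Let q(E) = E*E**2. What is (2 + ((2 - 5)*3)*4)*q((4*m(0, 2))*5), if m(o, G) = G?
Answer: -2176000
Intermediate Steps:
q(E) = E**3
(2 + ((2 - 5)*3)*4)*q((4*m(0, 2))*5) = (2 + ((2 - 5)*3)*4)*((4*2)*5)**3 = (2 - 3*3*4)*(8*5)**3 = (2 - 9*4)*40**3 = (2 - 36)*64000 = -34*64000 = -2176000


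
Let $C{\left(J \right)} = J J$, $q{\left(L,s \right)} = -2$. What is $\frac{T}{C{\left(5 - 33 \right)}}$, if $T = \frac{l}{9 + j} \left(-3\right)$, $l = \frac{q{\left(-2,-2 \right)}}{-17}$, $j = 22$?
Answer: $- \frac{3}{206584} \approx -1.4522 \cdot 10^{-5}$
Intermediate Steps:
$l = \frac{2}{17}$ ($l = - \frac{2}{-17} = \left(-2\right) \left(- \frac{1}{17}\right) = \frac{2}{17} \approx 0.11765$)
$C{\left(J \right)} = J^{2}$
$T = - \frac{6}{527}$ ($T = \frac{2}{17 \left(9 + 22\right)} \left(-3\right) = \frac{2}{17 \cdot 31} \left(-3\right) = \frac{2}{17} \cdot \frac{1}{31} \left(-3\right) = \frac{2}{527} \left(-3\right) = - \frac{6}{527} \approx -0.011385$)
$\frac{T}{C{\left(5 - 33 \right)}} = - \frac{6}{527 \left(5 - 33\right)^{2}} = - \frac{6}{527 \left(-28\right)^{2}} = - \frac{6}{527 \cdot 784} = \left(- \frac{6}{527}\right) \frac{1}{784} = - \frac{3}{206584}$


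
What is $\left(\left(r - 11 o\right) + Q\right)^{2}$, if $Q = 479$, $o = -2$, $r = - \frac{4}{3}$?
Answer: $\frac{2247001}{9} \approx 2.4967 \cdot 10^{5}$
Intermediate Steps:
$r = - \frac{4}{3}$ ($r = \left(-4\right) \frac{1}{3} = - \frac{4}{3} \approx -1.3333$)
$\left(\left(r - 11 o\right) + Q\right)^{2} = \left(\left(- \frac{4}{3} - -22\right) + 479\right)^{2} = \left(\left(- \frac{4}{3} + 22\right) + 479\right)^{2} = \left(\frac{62}{3} + 479\right)^{2} = \left(\frac{1499}{3}\right)^{2} = \frac{2247001}{9}$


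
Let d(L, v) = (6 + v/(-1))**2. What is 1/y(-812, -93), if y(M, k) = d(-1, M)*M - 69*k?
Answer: -1/543322271 ≈ -1.8405e-9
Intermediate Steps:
d(L, v) = (6 - v)**2 (d(L, v) = (6 + v*(-1))**2 = (6 - v)**2)
y(M, k) = -69*k + M*(-6 + M)**2 (y(M, k) = (-6 + M)**2*M - 69*k = M*(-6 + M)**2 - 69*k = -69*k + M*(-6 + M)**2)
1/y(-812, -93) = 1/(-69*(-93) - 812*(-6 - 812)**2) = 1/(6417 - 812*(-818)**2) = 1/(6417 - 812*669124) = 1/(6417 - 543328688) = 1/(-543322271) = -1/543322271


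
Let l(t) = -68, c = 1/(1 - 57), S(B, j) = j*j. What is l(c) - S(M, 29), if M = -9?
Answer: -909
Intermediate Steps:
S(B, j) = j²
c = -1/56 (c = 1/(-56) = -1/56 ≈ -0.017857)
l(c) - S(M, 29) = -68 - 1*29² = -68 - 1*841 = -68 - 841 = -909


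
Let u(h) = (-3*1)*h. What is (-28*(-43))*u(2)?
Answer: -7224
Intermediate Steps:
u(h) = -3*h
(-28*(-43))*u(2) = (-28*(-43))*(-3*2) = 1204*(-6) = -7224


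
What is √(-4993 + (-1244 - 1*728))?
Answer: I*√6965 ≈ 83.457*I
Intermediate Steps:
√(-4993 + (-1244 - 1*728)) = √(-4993 + (-1244 - 728)) = √(-4993 - 1972) = √(-6965) = I*√6965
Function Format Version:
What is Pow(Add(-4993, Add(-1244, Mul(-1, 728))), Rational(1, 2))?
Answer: Mul(I, Pow(6965, Rational(1, 2))) ≈ Mul(83.457, I)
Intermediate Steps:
Pow(Add(-4993, Add(-1244, Mul(-1, 728))), Rational(1, 2)) = Pow(Add(-4993, Add(-1244, -728)), Rational(1, 2)) = Pow(Add(-4993, -1972), Rational(1, 2)) = Pow(-6965, Rational(1, 2)) = Mul(I, Pow(6965, Rational(1, 2)))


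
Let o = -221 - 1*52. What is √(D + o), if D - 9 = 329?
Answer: √65 ≈ 8.0623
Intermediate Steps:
o = -273 (o = -221 - 52 = -273)
D = 338 (D = 9 + 329 = 338)
√(D + o) = √(338 - 273) = √65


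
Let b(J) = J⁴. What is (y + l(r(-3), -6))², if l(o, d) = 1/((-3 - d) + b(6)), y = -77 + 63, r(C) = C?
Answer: 330694225/1687401 ≈ 195.98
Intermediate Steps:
y = -14
l(o, d) = 1/(1293 - d) (l(o, d) = 1/((-3 - d) + 6⁴) = 1/((-3 - d) + 1296) = 1/(1293 - d))
(y + l(r(-3), -6))² = (-14 - 1/(-1293 - 6))² = (-14 - 1/(-1299))² = (-14 - 1*(-1/1299))² = (-14 + 1/1299)² = (-18185/1299)² = 330694225/1687401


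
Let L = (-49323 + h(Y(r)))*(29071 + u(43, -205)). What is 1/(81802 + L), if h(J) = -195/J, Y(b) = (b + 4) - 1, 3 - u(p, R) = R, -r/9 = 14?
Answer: -41/59203995780 ≈ -6.9252e-10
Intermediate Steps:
r = -126 (r = -9*14 = -126)
u(p, R) = 3 - R
Y(b) = 3 + b (Y(b) = (4 + b) - 1 = 3 + b)
L = -59207349662/41 (L = (-49323 - 195/(3 - 126))*(29071 + (3 - 1*(-205))) = (-49323 - 195/(-123))*(29071 + (3 + 205)) = (-49323 - 195*(-1/123))*(29071 + 208) = (-49323 + 65/41)*29279 = -2022178/41*29279 = -59207349662/41 ≈ -1.4441e+9)
1/(81802 + L) = 1/(81802 - 59207349662/41) = 1/(-59203995780/41) = -41/59203995780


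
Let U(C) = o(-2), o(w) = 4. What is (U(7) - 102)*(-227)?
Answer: 22246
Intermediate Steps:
U(C) = 4
(U(7) - 102)*(-227) = (4 - 102)*(-227) = -98*(-227) = 22246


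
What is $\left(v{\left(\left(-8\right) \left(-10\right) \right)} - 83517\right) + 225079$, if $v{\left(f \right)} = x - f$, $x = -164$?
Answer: $141318$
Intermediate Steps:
$v{\left(f \right)} = -164 - f$
$\left(v{\left(\left(-8\right) \left(-10\right) \right)} - 83517\right) + 225079 = \left(\left(-164 - \left(-8\right) \left(-10\right)\right) - 83517\right) + 225079 = \left(\left(-164 - 80\right) - 83517\right) + 225079 = \left(-244 - 83517\right) + 225079 = -83761 + 225079 = 141318$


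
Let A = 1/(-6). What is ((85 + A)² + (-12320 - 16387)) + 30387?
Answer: 319561/36 ≈ 8876.7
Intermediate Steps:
A = -⅙ ≈ -0.16667
((85 + A)² + (-12320 - 16387)) + 30387 = ((85 - ⅙)² + (-12320 - 16387)) + 30387 = ((509/6)² - 28707) + 30387 = (259081/36 - 28707) + 30387 = -774371/36 + 30387 = 319561/36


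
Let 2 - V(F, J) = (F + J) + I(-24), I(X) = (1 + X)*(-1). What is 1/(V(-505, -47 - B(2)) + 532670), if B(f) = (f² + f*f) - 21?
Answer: 1/533188 ≈ 1.8755e-6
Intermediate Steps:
B(f) = -21 + 2*f² (B(f) = (f² + f²) - 21 = 2*f² - 21 = -21 + 2*f²)
I(X) = -1 - X
V(F, J) = -21 - F - J (V(F, J) = 2 - ((F + J) + (-1 - 1*(-24))) = 2 - ((F + J) + (-1 + 24)) = 2 - ((F + J) + 23) = 2 - (23 + F + J) = 2 + (-23 - F - J) = -21 - F - J)
1/(V(-505, -47 - B(2)) + 532670) = 1/((-21 - 1*(-505) - (-47 - (-21 + 2*2²))) + 532670) = 1/((-21 + 505 - (-47 - (-21 + 2*4))) + 532670) = 1/((-21 + 505 - (-47 - (-21 + 8))) + 532670) = 1/((-21 + 505 - (-47 - 1*(-13))) + 532670) = 1/((-21 + 505 - (-47 + 13)) + 532670) = 1/((-21 + 505 - 1*(-34)) + 532670) = 1/((-21 + 505 + 34) + 532670) = 1/(518 + 532670) = 1/533188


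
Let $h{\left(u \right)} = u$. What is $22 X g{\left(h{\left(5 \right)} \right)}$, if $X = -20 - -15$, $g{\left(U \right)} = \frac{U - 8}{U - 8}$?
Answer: $-110$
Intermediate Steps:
$g{\left(U \right)} = 1$ ($g{\left(U \right)} = \frac{-8 + U}{-8 + U} = 1$)
$X = -5$ ($X = -20 + 15 = -5$)
$22 X g{\left(h{\left(5 \right)} \right)} = 22 \left(-5\right) 1 = \left(-110\right) 1 = -110$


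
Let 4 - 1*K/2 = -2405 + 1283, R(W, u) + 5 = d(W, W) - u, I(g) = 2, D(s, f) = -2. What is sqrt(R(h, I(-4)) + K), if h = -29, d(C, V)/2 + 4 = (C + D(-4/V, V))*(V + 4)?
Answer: sqrt(3787) ≈ 61.539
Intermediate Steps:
d(C, V) = -8 + 2*(-2 + C)*(4 + V) (d(C, V) = -8 + 2*((C - 2)*(V + 4)) = -8 + 2*((-2 + C)*(4 + V)) = -8 + 2*(-2 + C)*(4 + V))
R(W, u) = -29 - u + 2*W**2 + 4*W (R(W, u) = -5 + ((-24 - 4*W + 8*W + 2*W*W) - u) = -5 + ((-24 - 4*W + 8*W + 2*W**2) - u) = -5 + ((-24 + 2*W**2 + 4*W) - u) = -5 + (-24 - u + 2*W**2 + 4*W) = -29 - u + 2*W**2 + 4*W)
K = 2252 (K = 8 - 2*(-2405 + 1283) = 8 - 2*(-1122) = 8 + 2244 = 2252)
sqrt(R(h, I(-4)) + K) = sqrt((-29 - 1*2 + 2*(-29)**2 + 4*(-29)) + 2252) = sqrt((-29 - 2 + 2*841 - 116) + 2252) = sqrt((-29 - 2 + 1682 - 116) + 2252) = sqrt(1535 + 2252) = sqrt(3787)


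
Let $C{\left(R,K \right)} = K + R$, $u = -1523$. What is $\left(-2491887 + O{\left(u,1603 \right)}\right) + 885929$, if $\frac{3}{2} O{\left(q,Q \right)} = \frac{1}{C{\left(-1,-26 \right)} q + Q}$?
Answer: $- \frac{102919424387}{64086} \approx -1.606 \cdot 10^{6}$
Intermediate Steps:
$O{\left(q,Q \right)} = \frac{2}{3 \left(Q - 27 q\right)}$ ($O{\left(q,Q \right)} = \frac{2}{3 \left(\left(-26 - 1\right) q + Q\right)} = \frac{2}{3 \left(- 27 q + Q\right)} = \frac{2}{3 \left(Q - 27 q\right)}$)
$\left(-2491887 + O{\left(u,1603 \right)}\right) + 885929 = \left(-2491887 + \frac{2}{3 \left(1603 - -41121\right)}\right) + 885929 = \left(-2491887 + \frac{2}{3 \left(1603 + 41121\right)}\right) + 885929 = \left(-2491887 + \frac{2}{3 \cdot 42724}\right) + 885929 = \left(-2491887 + \frac{2}{3} \cdot \frac{1}{42724}\right) + 885929 = \left(-2491887 + \frac{1}{64086}\right) + 885929 = - \frac{159695070281}{64086} + 885929 = - \frac{102919424387}{64086}$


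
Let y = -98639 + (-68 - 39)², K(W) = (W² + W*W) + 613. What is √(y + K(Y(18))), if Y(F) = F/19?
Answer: I*√31253649/19 ≈ 294.24*I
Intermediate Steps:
Y(F) = F/19 (Y(F) = F*(1/19) = F/19)
K(W) = 613 + 2*W² (K(W) = (W² + W²) + 613 = 2*W² + 613 = 613 + 2*W²)
y = -87190 (y = -98639 + (-107)² = -98639 + 11449 = -87190)
√(y + K(Y(18))) = √(-87190 + (613 + 2*((1/19)*18)²)) = √(-87190 + (613 + 2*(18/19)²)) = √(-87190 + (613 + 2*(324/361))) = √(-87190 + (613 + 648/361)) = √(-87190 + 221941/361) = √(-31253649/361) = I*√31253649/19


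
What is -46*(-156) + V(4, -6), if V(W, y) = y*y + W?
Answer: 7216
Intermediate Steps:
V(W, y) = W + y**2 (V(W, y) = y**2 + W = W + y**2)
-46*(-156) + V(4, -6) = -46*(-156) + (4 + (-6)**2) = 7176 + (4 + 36) = 7176 + 40 = 7216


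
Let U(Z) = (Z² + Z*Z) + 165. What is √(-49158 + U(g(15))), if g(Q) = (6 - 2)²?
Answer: I*√48481 ≈ 220.18*I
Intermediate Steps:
g(Q) = 16 (g(Q) = 4² = 16)
U(Z) = 165 + 2*Z² (U(Z) = (Z² + Z²) + 165 = 2*Z² + 165 = 165 + 2*Z²)
√(-49158 + U(g(15))) = √(-49158 + (165 + 2*16²)) = √(-49158 + (165 + 2*256)) = √(-49158 + (165 + 512)) = √(-49158 + 677) = √(-48481) = I*√48481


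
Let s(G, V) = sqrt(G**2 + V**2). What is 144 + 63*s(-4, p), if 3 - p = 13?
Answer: 144 + 126*sqrt(29) ≈ 822.53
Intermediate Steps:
p = -10 (p = 3 - 1*13 = 3 - 13 = -10)
144 + 63*s(-4, p) = 144 + 63*sqrt((-4)**2 + (-10)**2) = 144 + 63*sqrt(16 + 100) = 144 + 63*sqrt(116) = 144 + 63*(2*sqrt(29)) = 144 + 126*sqrt(29)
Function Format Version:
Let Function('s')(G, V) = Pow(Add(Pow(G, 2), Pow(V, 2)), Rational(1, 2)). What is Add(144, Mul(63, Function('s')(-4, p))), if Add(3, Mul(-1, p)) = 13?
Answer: Add(144, Mul(126, Pow(29, Rational(1, 2)))) ≈ 822.53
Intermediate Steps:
p = -10 (p = Add(3, Mul(-1, 13)) = Add(3, -13) = -10)
Add(144, Mul(63, Function('s')(-4, p))) = Add(144, Mul(63, Pow(Add(Pow(-4, 2), Pow(-10, 2)), Rational(1, 2)))) = Add(144, Mul(63, Pow(Add(16, 100), Rational(1, 2)))) = Add(144, Mul(63, Pow(116, Rational(1, 2)))) = Add(144, Mul(63, Mul(2, Pow(29, Rational(1, 2))))) = Add(144, Mul(126, Pow(29, Rational(1, 2))))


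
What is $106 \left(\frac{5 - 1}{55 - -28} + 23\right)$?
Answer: $\frac{202778}{83} \approx 2443.1$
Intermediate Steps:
$106 \left(\frac{5 - 1}{55 - -28} + 23\right) = 106 \left(\frac{4}{55 + 28} + 23\right) = 106 \left(\frac{4}{83} + 23\right) = 106 \cdot \frac{1913}{83} = \frac{202778}{83}$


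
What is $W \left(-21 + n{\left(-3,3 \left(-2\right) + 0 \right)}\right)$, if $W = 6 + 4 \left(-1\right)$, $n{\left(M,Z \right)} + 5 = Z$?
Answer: $-64$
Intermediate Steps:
$n{\left(M,Z \right)} = -5 + Z$
$W = 2$ ($W = 6 - 4 = 2$)
$W \left(-21 + n{\left(-3,3 \left(-2\right) + 0 \right)}\right) = 2 \left(-21 + \left(-5 + \left(3 \left(-2\right) + 0\right)\right)\right) = 2 \left(-21 + \left(-5 + \left(-6 + 0\right)\right)\right) = 2 \left(-21 - 11\right) = 2 \left(-32\right) = -64$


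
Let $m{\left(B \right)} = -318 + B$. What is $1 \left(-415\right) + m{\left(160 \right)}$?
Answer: $-573$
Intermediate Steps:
$1 \left(-415\right) + m{\left(160 \right)} = 1 \left(-415\right) + \left(-318 + 160\right) = -415 - 158 = -573$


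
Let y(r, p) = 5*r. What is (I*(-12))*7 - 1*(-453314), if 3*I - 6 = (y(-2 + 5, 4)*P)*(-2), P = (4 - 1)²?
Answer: 460706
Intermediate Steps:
P = 9 (P = 3² = 9)
I = -88 (I = 2 + (((5*(-2 + 5))*9)*(-2))/3 = 2 + (((5*3)*9)*(-2))/3 = 2 + ((15*9)*(-2))/3 = 2 + (135*(-2))/3 = 2 + (⅓)*(-270) = 2 - 90 = -88)
(I*(-12))*7 - 1*(-453314) = -88*(-12)*7 - 1*(-453314) = 1056*7 + 453314 = 7392 + 453314 = 460706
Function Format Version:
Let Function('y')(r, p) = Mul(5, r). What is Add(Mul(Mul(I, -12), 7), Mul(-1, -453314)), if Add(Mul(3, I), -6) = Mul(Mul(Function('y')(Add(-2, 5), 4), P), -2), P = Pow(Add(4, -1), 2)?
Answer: 460706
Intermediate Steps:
P = 9 (P = Pow(3, 2) = 9)
I = -88 (I = Add(2, Mul(Rational(1, 3), Mul(Mul(Mul(5, Add(-2, 5)), 9), -2))) = Add(2, Mul(Rational(1, 3), Mul(Mul(Mul(5, 3), 9), -2))) = Add(2, Mul(Rational(1, 3), Mul(Mul(15, 9), -2))) = Add(2, Mul(Rational(1, 3), Mul(135, -2))) = Add(2, Mul(Rational(1, 3), -270)) = Add(2, -90) = -88)
Add(Mul(Mul(I, -12), 7), Mul(-1, -453314)) = Add(Mul(Mul(-88, -12), 7), Mul(-1, -453314)) = Add(Mul(1056, 7), 453314) = Add(7392, 453314) = 460706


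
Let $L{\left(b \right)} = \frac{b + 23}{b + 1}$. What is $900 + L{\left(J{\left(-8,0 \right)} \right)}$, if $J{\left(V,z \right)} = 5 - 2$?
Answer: $\frac{1813}{2} \approx 906.5$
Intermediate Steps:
$J{\left(V,z \right)} = 3$ ($J{\left(V,z \right)} = 5 - 2 = 3$)
$L{\left(b \right)} = \frac{23 + b}{1 + b}$
$900 + L{\left(J{\left(-8,0 \right)} \right)} = 900 + \frac{23 + 3}{1 + 3} = 900 + \frac{1}{4} \cdot 26 = 900 + \frac{13}{2} = \frac{1813}{2}$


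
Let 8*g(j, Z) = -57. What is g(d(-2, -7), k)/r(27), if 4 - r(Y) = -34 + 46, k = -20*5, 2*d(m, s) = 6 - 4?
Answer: 57/64 ≈ 0.89063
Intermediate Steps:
d(m, s) = 1 (d(m, s) = (6 - 4)/2 = (1/2)*2 = 1)
k = -100
g(j, Z) = -57/8 (g(j, Z) = (1/8)*(-57) = -57/8)
r(Y) = -8 (r(Y) = 4 - (-34 + 46) = 4 - 1*12 = 4 - 12 = -8)
g(d(-2, -7), k)/r(27) = -57/8/(-8) = -57/8*(-1/8) = 57/64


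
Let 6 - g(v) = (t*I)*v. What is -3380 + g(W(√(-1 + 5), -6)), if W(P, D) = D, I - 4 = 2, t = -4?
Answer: -3518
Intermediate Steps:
I = 6 (I = 4 + 2 = 6)
g(v) = 6 + 24*v (g(v) = 6 - (-4*6)*v = 6 - (-24)*v = 6 + 24*v)
-3380 + g(W(√(-1 + 5), -6)) = -3380 + (6 + 24*(-6)) = -3380 + (6 - 144) = -3380 - 138 = -3518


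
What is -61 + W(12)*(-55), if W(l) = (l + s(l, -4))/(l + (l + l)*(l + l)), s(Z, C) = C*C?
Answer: -1336/21 ≈ -63.619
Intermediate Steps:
s(Z, C) = C**2
W(l) = (16 + l)/(l + 4*l**2) (W(l) = (l + (-4)**2)/(l + (l + l)*(l + l)) = (l + 16)/(l + (2*l)*(2*l)) = (16 + l)/(l + 4*l**2))
-61 + W(12)*(-55) = -61 + ((16 + 12)/(12*(1 + 4*12)))*(-55) = -61 + ((1/12)*28/(1 + 48))*(-55) = -61 + ((1/12)*28/49)*(-55) = -61 + ((1/12)*(1/49)*28)*(-55) = -61 + (1/21)*(-55) = -61 - 55/21 = -1336/21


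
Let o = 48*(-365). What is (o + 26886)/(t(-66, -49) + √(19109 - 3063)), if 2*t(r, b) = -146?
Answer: 97674/1531 + 1338*√16046/1531 ≈ 174.50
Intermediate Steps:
t(r, b) = -73 (t(r, b) = (½)*(-146) = -73)
o = -17520
(o + 26886)/(t(-66, -49) + √(19109 - 3063)) = (-17520 + 26886)/(-73 + √(19109 - 3063)) = 9366/(-73 + √16046)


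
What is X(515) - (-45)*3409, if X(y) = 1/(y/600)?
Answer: 15800835/103 ≈ 1.5341e+5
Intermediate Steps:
X(y) = 600/y (X(y) = 1/(y*(1/600)) = 1/(y/600) = 600/y)
X(515) - (-45)*3409 = 600/515 - (-45)*3409 = 600*(1/515) - 1*(-153405) = 120/103 + 153405 = 15800835/103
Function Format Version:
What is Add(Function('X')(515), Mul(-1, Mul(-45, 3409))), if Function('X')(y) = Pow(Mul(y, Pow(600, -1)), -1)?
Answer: Rational(15800835, 103) ≈ 1.5341e+5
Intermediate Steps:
Function('X')(y) = Mul(600, Pow(y, -1)) (Function('X')(y) = Pow(Mul(y, Rational(1, 600)), -1) = Pow(Mul(Rational(1, 600), y), -1) = Mul(600, Pow(y, -1)))
Add(Function('X')(515), Mul(-1, Mul(-45, 3409))) = Add(Mul(600, Pow(515, -1)), Mul(-1, Mul(-45, 3409))) = Add(Mul(600, Rational(1, 515)), Mul(-1, -153405)) = Add(Rational(120, 103), 153405) = Rational(15800835, 103)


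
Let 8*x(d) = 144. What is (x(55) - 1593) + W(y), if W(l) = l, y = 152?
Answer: -1423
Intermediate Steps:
x(d) = 18 (x(d) = (1/8)*144 = 18)
(x(55) - 1593) + W(y) = (18 - 1593) + 152 = -1575 + 152 = -1423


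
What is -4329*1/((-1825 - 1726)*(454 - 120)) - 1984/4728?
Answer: -291577993/700946094 ≈ -0.41598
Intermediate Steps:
-4329*1/((-1825 - 1726)*(454 - 120)) - 1984/4728 = -4329/(334*(-3551)) - 1984*1/4728 = -4329/(-1186034) - 248/591 = -4329*(-1/1186034) - 248/591 = 4329/1186034 - 248/591 = -291577993/700946094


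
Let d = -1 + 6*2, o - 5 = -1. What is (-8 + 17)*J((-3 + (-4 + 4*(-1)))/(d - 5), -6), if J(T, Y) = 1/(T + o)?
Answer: 54/13 ≈ 4.1538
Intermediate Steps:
o = 4 (o = 5 - 1 = 4)
d = 11 (d = -1 + 12 = 11)
J(T, Y) = 1/(4 + T) (J(T, Y) = 1/(T + 4) = 1/(4 + T))
(-8 + 17)*J((-3 + (-4 + 4*(-1)))/(d - 5), -6) = (-8 + 17)/(4 + (-3 + (-4 + 4*(-1)))/(11 - 5)) = 9/(4 + (-3 + (-4 - 4))/6) = 9/(4 + (-3 - 8)*(⅙)) = 9/(4 - 11*⅙) = 9/(4 - 11/6) = 9/(13/6) = 9*(6/13) = 54/13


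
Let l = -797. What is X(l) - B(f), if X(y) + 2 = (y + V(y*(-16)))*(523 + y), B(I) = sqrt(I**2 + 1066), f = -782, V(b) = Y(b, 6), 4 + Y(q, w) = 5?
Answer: 218102 - sqrt(612590) ≈ 2.1732e+5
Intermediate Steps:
Y(q, w) = 1 (Y(q, w) = -4 + 5 = 1)
V(b) = 1
B(I) = sqrt(1066 + I**2)
X(y) = -2 + (1 + y)*(523 + y) (X(y) = -2 + (y + 1)*(523 + y) = -2 + (1 + y)*(523 + y))
X(l) - B(f) = (521 + (-797)**2 + 524*(-797)) - sqrt(1066 + (-782)**2) = (521 + 635209 - 417628) - sqrt(1066 + 611524) = 218102 - sqrt(612590)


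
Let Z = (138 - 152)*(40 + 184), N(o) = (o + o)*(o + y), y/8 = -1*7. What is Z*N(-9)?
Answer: -3669120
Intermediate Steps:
y = -56 (y = 8*(-1*7) = 8*(-7) = -56)
N(o) = 2*o*(-56 + o) (N(o) = (o + o)*(o - 56) = (2*o)*(-56 + o) = 2*o*(-56 + o))
Z = -3136 (Z = -14*224 = -3136)
Z*N(-9) = -6272*(-9)*(-56 - 9) = -6272*(-9)*(-65) = -3136*1170 = -3669120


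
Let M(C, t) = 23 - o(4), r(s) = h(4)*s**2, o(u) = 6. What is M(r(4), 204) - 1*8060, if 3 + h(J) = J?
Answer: -8043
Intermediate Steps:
h(J) = -3 + J
r(s) = s**2 (r(s) = (-3 + 4)*s**2 = 1*s**2 = s**2)
M(C, t) = 17 (M(C, t) = 23 - 1*6 = 23 - 6 = 17)
M(r(4), 204) - 1*8060 = 17 - 1*8060 = 17 - 8060 = -8043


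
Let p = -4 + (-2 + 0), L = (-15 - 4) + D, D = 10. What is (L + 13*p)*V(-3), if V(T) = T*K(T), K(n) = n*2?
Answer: -1566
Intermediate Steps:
K(n) = 2*n
L = -9 (L = (-15 - 4) + 10 = -19 + 10 = -9)
V(T) = 2*T² (V(T) = T*(2*T) = 2*T²)
p = -6 (p = -4 - 2 = -6)
(L + 13*p)*V(-3) = (-9 + 13*(-6))*(2*(-3)²) = (-9 - 78)*(2*9) = -87*18 = -1566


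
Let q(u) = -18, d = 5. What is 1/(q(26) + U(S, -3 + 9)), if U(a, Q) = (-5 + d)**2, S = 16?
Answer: -1/18 ≈ -0.055556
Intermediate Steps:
U(a, Q) = 0 (U(a, Q) = (-5 + 5)**2 = 0**2 = 0)
1/(q(26) + U(S, -3 + 9)) = 1/(-18 + 0) = 1/(-18) = -1/18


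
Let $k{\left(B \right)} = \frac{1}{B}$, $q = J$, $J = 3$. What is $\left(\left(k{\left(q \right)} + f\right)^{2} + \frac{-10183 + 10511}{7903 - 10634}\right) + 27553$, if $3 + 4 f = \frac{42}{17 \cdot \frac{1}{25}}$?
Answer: $\frac{3157131243115}{113653296} \approx 27779.0$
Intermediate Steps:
$f = \frac{999}{68}$ ($f = - \frac{3}{4} + \frac{42 \frac{1}{17 \cdot \frac{1}{25}}}{4} = - \frac{3}{4} + \frac{42 \frac{1}{\frac{17}{25}}}{4} = - \frac{3}{4} + \frac{42 \cdot \frac{25}{17}}{4} = - \frac{3}{4} + \frac{1}{4} \cdot \frac{1050}{17} = - \frac{3}{4} + \frac{525}{34} = \frac{999}{68} \approx 14.691$)
$q = 3$
$\left(\left(k{\left(q \right)} + f\right)^{2} + \frac{-10183 + 10511}{7903 - 10634}\right) + 27553 = \left(\left(\frac{1}{3} + \frac{999}{68}\right)^{2} + \frac{-10183 + 10511}{7903 - 10634}\right) + 27553 = \left(\left(\frac{1}{3} + \frac{999}{68}\right)^{2} + \frac{328}{-2731}\right) + 27553 = \left(\left(\frac{3065}{204}\right)^{2} + 328 \left(- \frac{1}{2731}\right)\right) + 27553 = \left(\frac{9394225}{41616} - \frac{328}{2731}\right) + 27553 = \frac{25641978427}{113653296} + 27553 = \frac{3157131243115}{113653296}$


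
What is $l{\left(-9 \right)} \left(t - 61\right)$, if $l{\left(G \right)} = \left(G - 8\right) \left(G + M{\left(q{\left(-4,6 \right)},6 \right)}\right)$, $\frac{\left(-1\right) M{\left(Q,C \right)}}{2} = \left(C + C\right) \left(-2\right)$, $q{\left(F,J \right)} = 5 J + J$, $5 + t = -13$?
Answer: $52377$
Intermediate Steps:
$t = -18$ ($t = -5 - 13 = -18$)
$q{\left(F,J \right)} = 6 J$
$M{\left(Q,C \right)} = 8 C$ ($M{\left(Q,C \right)} = - 2 \left(C + C\right) \left(-2\right) = - 2 \cdot 2 C \left(-2\right) = - 2 \left(- 4 C\right) = 8 C$)
$l{\left(G \right)} = \left(-8 + G\right) \left(48 + G\right)$ ($l{\left(G \right)} = \left(G - 8\right) \left(G + 8 \cdot 6\right) = \left(-8 + G\right) \left(G + 48\right) = \left(-8 + G\right) \left(48 + G\right)$)
$l{\left(-9 \right)} \left(t - 61\right) = \left(-384 + \left(-9\right)^{2} + 40 \left(-9\right)\right) \left(-18 - 61\right) = \left(-384 + 81 - 360\right) \left(-79\right) = \left(-663\right) \left(-79\right) = 52377$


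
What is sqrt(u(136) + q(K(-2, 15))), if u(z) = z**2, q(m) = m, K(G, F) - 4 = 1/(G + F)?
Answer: sqrt(3126513)/13 ≈ 136.01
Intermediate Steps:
K(G, F) = 4 + 1/(F + G) (K(G, F) = 4 + 1/(G + F) = 4 + 1/(F + G))
sqrt(u(136) + q(K(-2, 15))) = sqrt(136**2 + (1 + 4*15 + 4*(-2))/(15 - 2)) = sqrt(18496 + (1 + 60 - 8)/13) = sqrt(18496 + (1/13)*53) = sqrt(18496 + 53/13) = sqrt(240501/13) = sqrt(3126513)/13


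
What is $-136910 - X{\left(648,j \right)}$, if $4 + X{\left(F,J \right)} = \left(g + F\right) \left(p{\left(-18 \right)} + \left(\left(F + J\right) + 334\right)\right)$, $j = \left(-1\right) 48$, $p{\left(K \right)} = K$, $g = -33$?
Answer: $-700246$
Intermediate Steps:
$j = -48$
$X{\left(F,J \right)} = -4 + \left(-33 + F\right) \left(316 + F + J\right)$ ($X{\left(F,J \right)} = -4 + \left(-33 + F\right) \left(-18 + \left(\left(F + J\right) + 334\right)\right) = -4 + \left(-33 + F\right) \left(-18 + \left(334 + F + J\right)\right) = -4 + \left(-33 + F\right) \left(316 + F + J\right)$)
$-136910 - X{\left(648,j \right)} = -136910 - \left(-10432 + 648^{2} - -1584 + 283 \cdot 648 + 648 \left(-48\right)\right) = -136910 - \left(-10432 + 419904 + 1584 + 183384 - 31104\right) = -136910 - 563336 = -700246$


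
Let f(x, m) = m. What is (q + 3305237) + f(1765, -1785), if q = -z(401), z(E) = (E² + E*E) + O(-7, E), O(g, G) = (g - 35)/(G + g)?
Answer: 587424471/197 ≈ 2.9818e+6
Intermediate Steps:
O(g, G) = (-35 + g)/(G + g)
z(E) = -42/(-7 + E) + 2*E² (z(E) = (E² + E*E) + (-35 - 7)/(E - 7) = (E² + E²) - 42/(-7 + E) = 2*E² - 42/(-7 + E) = -42/(-7 + E) + 2*E²)
q = -63355573/197 (q = -2*(-21 + 401²*(-7 + 401))/(-7 + 401) = -2*(-21 + 160801*394)/394 = -2*(-21 + 63355594)/394 = -2*63355573/394 = -1*63355573/197 = -63355573/197 ≈ -3.2160e+5)
(q + 3305237) + f(1765, -1785) = (-63355573/197 + 3305237) - 1785 = 587776116/197 - 1785 = 587424471/197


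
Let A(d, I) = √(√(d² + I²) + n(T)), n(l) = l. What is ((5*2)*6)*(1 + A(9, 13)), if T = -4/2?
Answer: 60 + 60*√(-2 + 5*√10) ≈ 282.98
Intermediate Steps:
T = -2 (T = -4*½ = -2)
A(d, I) = √(-2 + √(I² + d²)) (A(d, I) = √(√(d² + I²) - 2) = √(√(I² + d²) - 2) = √(-2 + √(I² + d²)))
((5*2)*6)*(1 + A(9, 13)) = ((5*2)*6)*(1 + √(-2 + √(13² + 9²))) = (10*6)*(1 + √(-2 + √(169 + 81))) = 60*(1 + √(-2 + √250)) = 60*(1 + √(-2 + 5*√10)) = 60 + 60*√(-2 + 5*√10)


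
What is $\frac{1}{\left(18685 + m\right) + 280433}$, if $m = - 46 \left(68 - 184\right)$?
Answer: $\frac{1}{304454} \approx 3.2846 \cdot 10^{-6}$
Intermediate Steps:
$m = 5336$ ($m = \left(-46\right) \left(-116\right) = 5336$)
$\frac{1}{\left(18685 + m\right) + 280433} = \frac{1}{\left(18685 + 5336\right) + 280433} = \frac{1}{24021 + 280433} = \frac{1}{304454}$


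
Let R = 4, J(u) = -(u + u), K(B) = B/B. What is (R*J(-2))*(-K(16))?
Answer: -16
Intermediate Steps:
K(B) = 1
J(u) = -2*u
(R*J(-2))*(-K(16)) = (4*(-2*(-2)))*(-1*1) = (4*4)*(-1) = 16*(-1) = -16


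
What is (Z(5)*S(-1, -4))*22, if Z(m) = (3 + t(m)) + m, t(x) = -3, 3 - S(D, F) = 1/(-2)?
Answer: 385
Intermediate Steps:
S(D, F) = 7/2 (S(D, F) = 3 - 1/(-2) = 3 - 1*(-½) = 3 + ½ = 7/2)
Z(m) = m (Z(m) = (3 - 3) + m = 0 + m = m)
(Z(5)*S(-1, -4))*22 = (5*(7/2))*22 = (35/2)*22 = 385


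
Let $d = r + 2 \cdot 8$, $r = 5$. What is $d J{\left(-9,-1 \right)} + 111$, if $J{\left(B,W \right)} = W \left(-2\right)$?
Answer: $153$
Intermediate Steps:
$J{\left(B,W \right)} = - 2 W$
$d = 21$ ($d = 5 + 2 \cdot 8 = 5 + 16 = 21$)
$d J{\left(-9,-1 \right)} + 111 = 21 \left(\left(-2\right) \left(-1\right)\right) + 111 = 21 \cdot 2 + 111 = 42 + 111 = 153$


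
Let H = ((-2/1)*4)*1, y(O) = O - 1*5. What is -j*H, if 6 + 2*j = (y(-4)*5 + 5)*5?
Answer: -824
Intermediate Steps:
y(O) = -5 + O (y(O) = O - 5 = -5 + O)
H = -8 (H = ((1*(-2))*4)*1 = -2*4*1 = -8*1 = -8)
j = -103 (j = -3 + (((-5 - 4)*5 + 5)*5)/2 = -3 + ((-9*5 + 5)*5)/2 = -3 + ((-45 + 5)*5)/2 = -3 + (-40*5)/2 = -3 + (1/2)*(-200) = -3 - 100 = -103)
-j*H = -(-103)*(-8) = -1*824 = -824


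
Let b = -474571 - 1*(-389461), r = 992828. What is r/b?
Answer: -496414/42555 ≈ -11.665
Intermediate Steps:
b = -85110 (b = -474571 + 389461 = -85110)
r/b = 992828/(-85110) = 992828*(-1/85110) = -496414/42555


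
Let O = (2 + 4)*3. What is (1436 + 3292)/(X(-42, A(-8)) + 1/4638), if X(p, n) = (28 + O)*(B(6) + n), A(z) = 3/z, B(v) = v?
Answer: 43856928/2400167 ≈ 18.272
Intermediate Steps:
O = 18 (O = 6*3 = 18)
X(p, n) = 276 + 46*n (X(p, n) = (28 + 18)*(6 + n) = 46*(6 + n) = 276 + 46*n)
(1436 + 3292)/(X(-42, A(-8)) + 1/4638) = (1436 + 3292)/((276 + 46*(3/(-8))) + 1/4638) = 4728/((276 + 46*(3*(-⅛))) + 1/4638) = 4728/((276 + 46*(-3/8)) + 1/4638) = 4728/((276 - 69/4) + 1/4638) = 4728/(1035/4 + 1/4638) = 4728/(2400167/9276) = 4728*(9276/2400167) = 43856928/2400167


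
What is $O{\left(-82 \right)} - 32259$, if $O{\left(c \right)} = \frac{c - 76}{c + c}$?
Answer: $- \frac{2645159}{82} \approx -32258.0$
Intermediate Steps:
$O{\left(c \right)} = \frac{-76 + c}{2 c}$ ($O{\left(c \right)} = \frac{c - 76}{2 c} = \left(c - 76\right) \frac{1}{2 c} = \left(-76 + c\right) \frac{1}{2 c} = \frac{-76 + c}{2 c}$)
$O{\left(-82 \right)} - 32259 = \frac{-76 - 82}{2 \left(-82\right)} - 32259 = \frac{1}{2} \left(- \frac{1}{82}\right) \left(-158\right) - 32259 = \frac{79}{82} - 32259 = - \frac{2645159}{82}$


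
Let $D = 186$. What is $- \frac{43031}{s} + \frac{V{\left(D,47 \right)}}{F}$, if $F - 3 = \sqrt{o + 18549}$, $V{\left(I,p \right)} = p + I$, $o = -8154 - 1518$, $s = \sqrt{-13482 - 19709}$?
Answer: $- \frac{233}{2956} + \frac{233 \sqrt{8877}}{8868} + \frac{43031 i \sqrt{33191}}{33191} \approx 2.3967 + 236.2 i$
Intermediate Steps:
$s = i \sqrt{33191}$ ($s = \sqrt{-33191} = i \sqrt{33191} \approx 182.18 i$)
$o = -9672$
$V{\left(I,p \right)} = I + p$
$F = 3 + \sqrt{8877}$ ($F = 3 + \sqrt{-9672 + 18549} = 3 + \sqrt{8877} \approx 97.218$)
$- \frac{43031}{s} + \frac{V{\left(D,47 \right)}}{F} = - \frac{43031}{i \sqrt{33191}} + \frac{186 + 47}{3 + \sqrt{8877}} = - 43031 \left(- \frac{i \sqrt{33191}}{33191}\right) + \frac{233}{3 + \sqrt{8877}} = \frac{43031 i \sqrt{33191}}{33191} + \frac{233}{3 + \sqrt{8877}} = \frac{233}{3 + \sqrt{8877}} + \frac{43031 i \sqrt{33191}}{33191}$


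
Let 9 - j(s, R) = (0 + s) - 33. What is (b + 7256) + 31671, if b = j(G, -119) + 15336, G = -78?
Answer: 54383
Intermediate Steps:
j(s, R) = 42 - s (j(s, R) = 9 - ((0 + s) - 33) = 9 - (s - 33) = 9 - (-33 + s) = 9 + (33 - s) = 42 - s)
b = 15456 (b = (42 - 1*(-78)) + 15336 = (42 + 78) + 15336 = 120 + 15336 = 15456)
(b + 7256) + 31671 = (15456 + 7256) + 31671 = 22712 + 31671 = 54383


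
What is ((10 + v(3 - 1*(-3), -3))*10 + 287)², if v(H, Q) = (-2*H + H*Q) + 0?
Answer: 7569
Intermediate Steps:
v(H, Q) = -2*H + H*Q
((10 + v(3 - 1*(-3), -3))*10 + 287)² = ((10 + (3 - 1*(-3))*(-2 - 3))*10 + 287)² = ((10 + (3 + 3)*(-5))*10 + 287)² = ((10 + 6*(-5))*10 + 287)² = ((10 - 30)*10 + 287)² = (-20*10 + 287)² = (-200 + 287)² = 87² = 7569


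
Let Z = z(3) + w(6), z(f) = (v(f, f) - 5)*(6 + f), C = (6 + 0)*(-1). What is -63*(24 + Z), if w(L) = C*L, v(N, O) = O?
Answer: 1890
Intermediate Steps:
C = -6 (C = 6*(-1) = -6)
w(L) = -6*L
z(f) = (-5 + f)*(6 + f) (z(f) = (f - 5)*(6 + f) = (-5 + f)*(6 + f))
Z = -54 (Z = (-30 + 3 + 3²) - 6*6 = (-30 + 3 + 9) - 36 = -18 - 36 = -54)
-63*(24 + Z) = -63*(24 - 54) = -63*(-30) = 1890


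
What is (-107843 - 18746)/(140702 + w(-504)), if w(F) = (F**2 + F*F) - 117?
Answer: -126589/648617 ≈ -0.19517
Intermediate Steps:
w(F) = -117 + 2*F**2 (w(F) = (F**2 + F**2) - 117 = 2*F**2 - 117 = -117 + 2*F**2)
(-107843 - 18746)/(140702 + w(-504)) = (-107843 - 18746)/(140702 + (-117 + 2*(-504)**2)) = -126589/(140702 + (-117 + 2*254016)) = -126589/(140702 + (-117 + 508032)) = -126589/(140702 + 507915) = -126589/648617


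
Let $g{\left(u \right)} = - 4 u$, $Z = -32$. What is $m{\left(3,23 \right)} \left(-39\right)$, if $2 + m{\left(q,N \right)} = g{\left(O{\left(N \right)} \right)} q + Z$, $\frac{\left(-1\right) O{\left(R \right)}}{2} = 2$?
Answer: $-546$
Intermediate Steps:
$O{\left(R \right)} = -4$ ($O{\left(R \right)} = \left(-2\right) 2 = -4$)
$m{\left(q,N \right)} = -34 + 16 q$ ($m{\left(q,N \right)} = -2 + \left(\left(-4\right) \left(-4\right) q - 32\right) = -2 + \left(16 q - 32\right) = -2 + \left(-32 + 16 q\right) = -34 + 16 q$)
$m{\left(3,23 \right)} \left(-39\right) = \left(-34 + 16 \cdot 3\right) \left(-39\right) = \left(-34 + 48\right) \left(-39\right) = 14 \left(-39\right) = -546$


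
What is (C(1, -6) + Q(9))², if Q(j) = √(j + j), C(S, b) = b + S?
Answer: 43 - 30*√2 ≈ 0.57359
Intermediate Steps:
C(S, b) = S + b
Q(j) = √2*√j (Q(j) = √(2*j) = √2*√j)
(C(1, -6) + Q(9))² = ((1 - 6) + √2*√9)² = (-5 + √2*3)² = (-5 + 3*√2)²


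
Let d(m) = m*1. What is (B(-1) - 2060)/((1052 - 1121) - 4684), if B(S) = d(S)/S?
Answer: 2059/4753 ≈ 0.43320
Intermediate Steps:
d(m) = m
B(S) = 1 (B(S) = S/S = 1)
(B(-1) - 2060)/((1052 - 1121) - 4684) = (1 - 2060)/((1052 - 1121) - 4684) = -2059/(-69 - 4684) = -2059/(-4753) = -2059*(-1/4753) = 2059/4753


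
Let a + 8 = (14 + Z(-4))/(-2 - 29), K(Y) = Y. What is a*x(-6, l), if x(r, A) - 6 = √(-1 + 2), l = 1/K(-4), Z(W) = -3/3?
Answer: -1827/31 ≈ -58.935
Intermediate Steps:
Z(W) = -1 (Z(W) = -3*⅓ = -1)
l = -¼ (l = 1/(-4) = -¼ ≈ -0.25000)
x(r, A) = 7 (x(r, A) = 6 + √(-1 + 2) = 6 + √1 = 6 + 1 = 7)
a = -261/31 (a = -8 + (14 - 1)/(-2 - 29) = -8 + 13/(-31) = -8 + 13*(-1/31) = -8 - 13/31 = -261/31 ≈ -8.4194)
a*x(-6, l) = -261/31*7 = -1827/31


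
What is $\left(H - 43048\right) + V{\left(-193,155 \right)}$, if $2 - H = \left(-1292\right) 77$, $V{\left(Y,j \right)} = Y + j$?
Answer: $56400$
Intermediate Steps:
$H = 99486$ ($H = 2 - \left(-1292\right) 77 = 2 - -99484 = 2 + 99484 = 99486$)
$\left(H - 43048\right) + V{\left(-193,155 \right)} = \left(99486 - 43048\right) + \left(-193 + 155\right) = 56438 - 38 = 56400$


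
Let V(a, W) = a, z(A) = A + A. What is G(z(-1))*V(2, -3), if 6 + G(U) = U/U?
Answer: -10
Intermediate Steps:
z(A) = 2*A
G(U) = -5 (G(U) = -6 + U/U = -6 + 1 = -5)
G(z(-1))*V(2, -3) = -5*2 = -10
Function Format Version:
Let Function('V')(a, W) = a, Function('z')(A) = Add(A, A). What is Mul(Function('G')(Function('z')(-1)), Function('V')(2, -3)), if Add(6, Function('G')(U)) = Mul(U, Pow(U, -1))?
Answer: -10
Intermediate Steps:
Function('z')(A) = Mul(2, A)
Function('G')(U) = -5 (Function('G')(U) = Add(-6, Mul(U, Pow(U, -1))) = Add(-6, 1) = -5)
Mul(Function('G')(Function('z')(-1)), Function('V')(2, -3)) = Mul(-5, 2) = -10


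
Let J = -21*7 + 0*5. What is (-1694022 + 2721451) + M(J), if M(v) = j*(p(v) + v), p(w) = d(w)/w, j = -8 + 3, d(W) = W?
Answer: 1028159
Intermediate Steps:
j = -5
p(w) = 1 (p(w) = w/w = 1)
J = -147 (J = -147 + 0 = -147)
M(v) = -5 - 5*v (M(v) = -5*(1 + v) = -5 - 5*v)
(-1694022 + 2721451) + M(J) = (-1694022 + 2721451) + (-5 - 5*(-147)) = 1027429 + (-5 + 735) = 1027429 + 730 = 1028159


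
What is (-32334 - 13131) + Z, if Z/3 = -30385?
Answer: -136620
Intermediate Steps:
Z = -91155 (Z = 3*(-30385) = -91155)
(-32334 - 13131) + Z = (-32334 - 13131) - 91155 = -45465 - 91155 = -136620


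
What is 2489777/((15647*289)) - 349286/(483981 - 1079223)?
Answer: 1530742597586/1345837102443 ≈ 1.1374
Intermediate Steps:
2489777/((15647*289)) - 349286/(483981 - 1079223) = 2489777/4521983 - 349286/(-595242) = 2489777*(1/4521983) - 349286*(-1/595242) = 2489777/4521983 + 174643/297621 = 1530742597586/1345837102443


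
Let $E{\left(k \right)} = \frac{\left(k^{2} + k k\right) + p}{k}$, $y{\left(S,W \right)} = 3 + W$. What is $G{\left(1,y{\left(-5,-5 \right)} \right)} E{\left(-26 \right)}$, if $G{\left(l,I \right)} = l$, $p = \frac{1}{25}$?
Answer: $- \frac{33801}{650} \approx -52.002$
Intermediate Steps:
$p = \frac{1}{25} \approx 0.04$
$E{\left(k \right)} = \frac{\frac{1}{25} + 2 k^{2}}{k}$ ($E{\left(k \right)} = \frac{\left(k^{2} + k k\right) + \frac{1}{25}}{k} = \frac{\left(k^{2} + k^{2}\right) + \frac{1}{25}}{k} = \frac{2 k^{2} + \frac{1}{25}}{k} = \frac{\frac{1}{25} + 2 k^{2}}{k}$)
$G{\left(1,y{\left(-5,-5 \right)} \right)} E{\left(-26 \right)} = 1 \left(2 \left(-26\right) + \frac{1}{25 \left(-26\right)}\right) = 1 \left(-52 + \frac{1}{25} \left(- \frac{1}{26}\right)\right) = 1 \left(-52 - \frac{1}{650}\right) = 1 \left(- \frac{33801}{650}\right) = - \frac{33801}{650}$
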